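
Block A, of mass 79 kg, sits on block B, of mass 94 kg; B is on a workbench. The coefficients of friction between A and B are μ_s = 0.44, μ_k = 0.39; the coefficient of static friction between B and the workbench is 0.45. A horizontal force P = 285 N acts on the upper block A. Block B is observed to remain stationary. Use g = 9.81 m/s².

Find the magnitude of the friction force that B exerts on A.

The normal force B exerts on A is simply A's weight, N₁ = 775 N.
So the A–B interface can sustain at most μ_s N₁ = 341 N of static friction.
P = 285 N is within that limit, so A and B move together (both at rest); the A–B friction is simply f₁ = P = 285 N.
B experiences an equal 285 N forward from A (third law). B is in equilibrium, so the floor supplies f₂ = 285 N of static friction (limit μ_s(m_A+m_B)g = 763.7 N, not exceeded).

f ≈ 285 N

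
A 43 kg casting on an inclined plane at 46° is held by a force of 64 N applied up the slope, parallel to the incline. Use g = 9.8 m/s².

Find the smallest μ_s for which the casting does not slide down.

μ_s,min ≈ 0.817

N = m g cos θ = 292.7 N.
Friction must make up the shortfall along the incline: f = m g sin θ − P = 303.1 − 64 = 239.1 N.
At the threshold f = μ_s N, so μ_s,min = 239.1/292.7 = 0.817.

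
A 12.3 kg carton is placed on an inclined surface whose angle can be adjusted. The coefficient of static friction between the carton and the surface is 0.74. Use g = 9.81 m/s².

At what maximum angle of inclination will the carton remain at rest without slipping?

θ_max ≈ 36.5°

At the slip threshold, m g sin θ = μ_s · m g cos θ, so tan θ = μ_s.
θ_max = arctan(0.74) = 36.5°.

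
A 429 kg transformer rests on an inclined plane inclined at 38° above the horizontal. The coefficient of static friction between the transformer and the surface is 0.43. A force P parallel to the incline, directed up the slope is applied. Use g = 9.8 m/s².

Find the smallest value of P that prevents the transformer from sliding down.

The transformer tends to slide down (tan θ > μ_s), so at the point of impending slip friction acts up-slope at its limit: f = μ_s N.
P is parallel to the surface, so N = m g cos θ = 3310 N.
Along the incline: P + μ_s N = m g sin θ, so P = 2590 − 0.43×3310 = 1160 N.

P_min ≈ 1160 N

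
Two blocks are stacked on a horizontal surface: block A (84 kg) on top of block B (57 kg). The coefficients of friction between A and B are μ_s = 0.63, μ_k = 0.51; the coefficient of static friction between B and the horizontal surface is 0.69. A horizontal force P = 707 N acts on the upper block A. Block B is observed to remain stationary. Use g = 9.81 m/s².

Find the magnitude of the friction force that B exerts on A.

f ≈ 420 N

The normal force B exerts on A is simply A's weight, N₁ = 824 N.
Maximum static friction on A from B: μ_s N₁ = 0.63×824 = 519.1 N.
Since P = 707 N > 519.1 N, A slides on B; the A–B friction is kinetic: f₁ = μ_k N₁ = 0.51×824 = 420 N.
B experiences an equal 420 N forward from A (third law). B is in equilibrium, so the floor supplies f₂ = 420 N of static friction (limit μ_s(m_A+m_B)g = 954.4 N, not exceeded).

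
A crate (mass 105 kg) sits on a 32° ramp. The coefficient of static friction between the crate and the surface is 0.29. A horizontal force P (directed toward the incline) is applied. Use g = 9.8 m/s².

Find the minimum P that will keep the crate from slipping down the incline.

P_min ≈ 292 N

The crate tends to slide down (tan θ > μ_s), so at the point of impending slip friction acts up-slope at its limit: f = μ_s N.
Perpendicular to the incline: N = m g cos θ + P sin θ.
Along the incline: P cos θ + μ_s N = m g sin θ, i.e. P cos θ + μ_s (m g cos θ + P sin θ) = m g sin θ.
Solving, P (cos θ + μ_s sin θ) = m g (sin θ − μ_s cos θ), so P = 1030×0.284/1.002 = 292 N.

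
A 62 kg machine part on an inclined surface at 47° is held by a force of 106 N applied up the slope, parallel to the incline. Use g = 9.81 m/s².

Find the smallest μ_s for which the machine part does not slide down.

N = m g cos θ = 414.8 N.
Friction must make up the shortfall along the incline: f = m g sin θ − P = 444.8 − 106 = 338.8 N.
At the threshold f = μ_s N, so μ_s,min = 338.8/414.8 = 0.817.

μ_s,min ≈ 0.817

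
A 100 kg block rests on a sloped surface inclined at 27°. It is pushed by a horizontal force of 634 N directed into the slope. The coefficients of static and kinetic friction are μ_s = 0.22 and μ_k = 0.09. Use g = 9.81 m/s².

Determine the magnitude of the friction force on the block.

The horizontal push has a component P sin θ into the surface, so N = m g cos θ + P sin θ = 874.1 + 287.8 = 1162 N.
Along the incline, the net driving force (taking up-slope positive) is P cos θ − m g sin θ = 564.9 − 445.4 = 119.5 N, so equilibrium requires friction f = -119.5 N (down-slope).
Maximum static friction: μ_s N = 0.22 × 1162 = 255.6 N.
|f_req| = 119.5 ≤ 255.6 N → the block is in equilibrium; friction equals the required value.

f ≈ 120 N (down the incline)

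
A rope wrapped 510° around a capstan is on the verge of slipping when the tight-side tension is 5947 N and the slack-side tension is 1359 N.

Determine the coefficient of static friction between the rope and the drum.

μ ≈ 0.166

T₂/T₁ = e^{μβ} → μ = ln(T₂/T₁)/β.
β = 510° = 8.901 rad.
μ = ln(5947/1359)/8.901 = ln(4.376)/8.901 = 0.166.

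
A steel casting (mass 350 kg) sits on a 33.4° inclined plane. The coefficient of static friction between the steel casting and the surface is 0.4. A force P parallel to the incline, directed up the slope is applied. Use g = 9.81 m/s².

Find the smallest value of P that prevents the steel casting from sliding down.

P_min ≈ 743 N

The steel casting tends to slide down (tan θ > μ_s), so at the point of impending slip friction acts up-slope at its limit: f = μ_s N.
P is parallel to the surface, so N = m g cos θ = 2870 N.
Along the incline: P + μ_s N = m g sin θ, so P = 1890 − 0.4×2870 = 743 N.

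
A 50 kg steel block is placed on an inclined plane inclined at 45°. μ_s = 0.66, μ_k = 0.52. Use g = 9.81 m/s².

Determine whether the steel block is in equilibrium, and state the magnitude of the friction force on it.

N = m g cos θ = 347 N.
Down-slope weight component: m g sin θ = 347 N.
μ_s N = 229 N.
347 > 229 N, so it slides; kinetic friction f = μ_k N = 0.52×347 = 180 N.

f ≈ 180 N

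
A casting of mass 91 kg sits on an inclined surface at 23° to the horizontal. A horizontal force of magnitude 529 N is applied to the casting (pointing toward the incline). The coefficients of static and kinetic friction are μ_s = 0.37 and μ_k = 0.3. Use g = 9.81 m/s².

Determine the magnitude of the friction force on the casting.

f ≈ 138 N (down the incline)

Resolve perpendicular to the incline: N = m g cos θ + P sin θ = 91×9.81×cos 23° + 529×sin 23° = 1028 N.
Along the incline, the net driving force (taking up-slope positive) is P cos θ − m g sin θ = 486.9 − 348.8 = 138.1 N, so equilibrium requires friction f = -138.1 N (down-slope).
The limit of static friction is μ_s N = 380.5 N.
Since 138.1 N is within the 380.5 N limit, the casting stays put and friction is exactly 138 N.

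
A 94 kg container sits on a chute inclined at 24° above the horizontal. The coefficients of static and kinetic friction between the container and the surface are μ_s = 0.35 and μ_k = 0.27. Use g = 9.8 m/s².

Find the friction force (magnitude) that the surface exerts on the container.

f ≈ 227 N (up the incline)

Perpendicular to the surface, N = m g cos θ = 94·9.8·cos 24° = 841.6 N.
For equilibrium along the incline, friction must balance the weight component: f = m g sin θ = 374.7 N up the slope.
Maximum static friction available: μ_s N = 0.35 × 841.6 = 294.5 N.
Since |374.7| > 294.5 N, static friction cannot hold it; the container slides down the incline and kinetic friction applies: f = μ_k N = 0.27 × 841.6 = 227 N.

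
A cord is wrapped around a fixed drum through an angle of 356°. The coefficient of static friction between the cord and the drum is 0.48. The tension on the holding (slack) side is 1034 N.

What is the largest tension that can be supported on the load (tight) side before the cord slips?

T_max ≈ 20400 N

At impending slip the capstan equation gives T₂/T₁ = e^{μβ} with β in radians.
β = 356° × π/180 = 6.213 rad.
e^{μβ} = e^{0.48×6.213} = 19.74.
T₂ = T₁ · e^{μβ} = 1034 × 19.74 = 20400 N.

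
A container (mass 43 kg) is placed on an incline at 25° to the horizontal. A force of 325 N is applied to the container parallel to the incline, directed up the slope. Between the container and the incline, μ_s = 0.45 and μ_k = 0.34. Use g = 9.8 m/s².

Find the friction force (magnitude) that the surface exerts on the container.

f ≈ 147 N (down the incline)

The normal reaction is N = m g cos θ = 381.9 N.
Parallel to the incline, ΣF = 0 gives f = m g sin θ − P = 178.1 − 325 = -146.9 N (up-slope positive).
Static friction can supply at most μ_s N = 171.9 N.
Since |-146.9| ≤ 171.9 N, no slip — friction simply equals what equilibrium demands.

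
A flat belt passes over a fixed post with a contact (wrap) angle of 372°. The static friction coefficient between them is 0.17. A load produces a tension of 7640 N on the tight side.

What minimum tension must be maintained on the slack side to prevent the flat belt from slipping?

T_min ≈ 2530 N

Capstan equation at impending slip: T_tight/T_slack = e^{μβ}.
β = 372° = 6.493 rad; e^{μβ} = e^{0.17×6.493} = 3.015.
T_slack = T_tight / e^{μβ} = 7640 / 3.015 = 2530 N.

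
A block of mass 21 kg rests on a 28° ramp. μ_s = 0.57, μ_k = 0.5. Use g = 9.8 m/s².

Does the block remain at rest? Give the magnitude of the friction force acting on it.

N = m g cos θ = 182 N.
Down-slope weight component: m g sin θ = 96.6 N.
μ_s N = 104 N.
96.6 ≤ 104 N, so it stays put; friction = 96.6 N.

f ≈ 96.6 N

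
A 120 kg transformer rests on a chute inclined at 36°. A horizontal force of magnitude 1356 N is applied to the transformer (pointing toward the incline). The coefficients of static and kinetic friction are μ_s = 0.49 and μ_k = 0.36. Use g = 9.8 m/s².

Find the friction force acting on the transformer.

f ≈ 406 N (down the incline)

Resolve perpendicular to the incline: N = m g cos θ + P sin θ = 120×9.8×cos 36° + 1356×sin 36° = 1748 N.
Along the incline, the net driving force (taking up-slope positive) is P cos θ − m g sin θ = 1097 − 691.2 = 405.8 N, so equilibrium requires friction f = -405.8 N (down-slope).
Maximum static friction: μ_s N = 0.49 × 1748 = 856.7 N.
Since 405.8 N is within the 856.7 N limit, the transformer stays put and friction is exactly 406 N.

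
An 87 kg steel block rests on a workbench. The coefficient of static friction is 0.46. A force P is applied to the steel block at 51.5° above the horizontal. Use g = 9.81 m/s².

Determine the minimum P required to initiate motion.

N = m g − P sin α (the pull lifts the steel block).
At impending slip, P cos α = μ_s N = μ_s (m g − P sin α).
Solving: P (cos α + μ_s sin α) = μ_s m g → P = 0.46×853/(cos 51.5° + 0.46 sin 51.5°) = 393/0.9825 = 400 N.

P ≈ 400 N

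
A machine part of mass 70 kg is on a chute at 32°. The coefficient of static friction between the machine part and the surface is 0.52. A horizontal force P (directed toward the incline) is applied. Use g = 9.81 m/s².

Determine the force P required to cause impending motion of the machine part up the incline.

At impending motion up the slope, friction acts down-slope at its limit: f = μ_s N.
Perpendicular to the incline: N = m g cos θ + P sin θ.
Along the incline: P cos θ = m g sin θ + μ_s N = m g sin θ + μ_s (m g cos θ + P sin θ).
Solving, P (cos θ − μ_s sin θ) = m g (sin θ + μ_s cos θ), so P = 70×9.81×(sin 32° + 0.52 cos 32°)/(cos 32° − 0.52 sin 32°) = 687×0.9709/0.5725 = 1160 N.

P ≈ 1160 N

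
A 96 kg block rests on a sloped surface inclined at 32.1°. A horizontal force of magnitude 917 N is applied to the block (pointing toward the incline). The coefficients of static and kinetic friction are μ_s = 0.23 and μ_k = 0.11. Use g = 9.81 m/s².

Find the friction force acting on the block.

Resolve perpendicular to the incline: N = m g cos θ + P sin θ = 96×9.81×cos 32.1° + 917×sin 32.1° = 1285 N.
Parallel to the incline: P cos θ − m g sin θ = 776.8 − 500.4 = 276.4 N; the friction needed to balance this is 276.4 N acting down the slope.
Maximum static friction: μ_s N = 0.23 × 1285 = 295.6 N.
|f_req| = 276.4 ≤ 295.6 N → the block is in equilibrium; friction equals the required value.

f ≈ 276 N (down the incline)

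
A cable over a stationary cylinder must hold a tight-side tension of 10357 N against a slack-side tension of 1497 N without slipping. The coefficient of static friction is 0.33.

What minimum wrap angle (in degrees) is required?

β_min ≈ 336°

T₂/T₁ = e^{μβ} → β = ln(T₂/T₁)/μ.
β = ln(10357/1497)/0.33 = 1.934/0.33 = 5.861 rad.
In degrees: β = 5.861 × 180/π = 336°.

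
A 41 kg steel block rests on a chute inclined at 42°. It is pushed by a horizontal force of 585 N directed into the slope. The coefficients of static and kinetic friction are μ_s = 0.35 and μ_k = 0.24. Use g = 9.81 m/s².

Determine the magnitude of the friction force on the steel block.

Resolve perpendicular to the incline: N = m g cos θ + P sin θ = 41×9.81×cos 42° + 585×sin 42° = 690.3 N.
Parallel to the incline: P cos θ − m g sin θ = 434.7 − 269.1 = 165.6 N; the friction needed to balance this is 165.6 N acting down the slope.
The limit of static friction is μ_s N = 241.6 N.
|f_req| = 165.6 ≤ 241.6 N → the steel block is in equilibrium; friction equals the required value.

f ≈ 166 N (down the incline)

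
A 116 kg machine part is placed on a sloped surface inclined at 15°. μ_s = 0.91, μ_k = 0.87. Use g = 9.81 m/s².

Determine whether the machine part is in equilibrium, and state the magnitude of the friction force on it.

N = m g cos θ = 1100 N.
Down-slope weight component: m g sin θ = 295 N.
μ_s N = 1000 N.
295 ≤ 1000 N, so it stays put; friction = 295 N.

f ≈ 295 N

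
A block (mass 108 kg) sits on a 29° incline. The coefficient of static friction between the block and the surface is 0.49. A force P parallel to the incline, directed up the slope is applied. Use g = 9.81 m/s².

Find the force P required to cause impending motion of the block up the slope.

P ≈ 968 N

At impending motion up the slope, friction acts down-slope at its limit: f = μ_s N.
P is parallel to the surface, so N = m g cos θ = 927 N.
Along the incline: P = m g sin θ + μ_s N = 514 + 0.49×927 = 968 N.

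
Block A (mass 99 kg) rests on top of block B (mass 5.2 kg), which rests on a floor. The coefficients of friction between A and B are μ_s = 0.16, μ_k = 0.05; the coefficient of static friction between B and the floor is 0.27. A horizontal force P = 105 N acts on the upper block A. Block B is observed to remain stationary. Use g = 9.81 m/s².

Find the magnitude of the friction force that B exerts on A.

Normal force at the A–B interface: N₁ = m_A g = 971.2 N.
Maximum static friction on A from B: μ_s N₁ = 0.16×971.2 = 155.4 N.
P = 105 N is within that limit, so A and B move together (both at rest); the A–B friction is simply f₁ = P = 105 N.
B experiences an equal 105 N forward from A (third law). B is in equilibrium, so the floor supplies f₂ = 105 N of static friction (limit μ_s(m_A+m_B)g = 276 N, not exceeded).

f ≈ 105 N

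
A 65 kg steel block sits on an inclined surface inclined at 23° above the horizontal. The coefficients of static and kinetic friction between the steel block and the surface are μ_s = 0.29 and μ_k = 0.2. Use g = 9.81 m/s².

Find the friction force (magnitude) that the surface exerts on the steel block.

Normal force: N = m g cos θ = 65 × 9.81 × cos 23° = 587 N.
Along the slope the weight component is m g sin θ = 249.1 N; friction must supply exactly this, acting up-slope.
Maximum static friction available: μ_s N = 0.29 × 587 = 170.2 N.
Since |249.1| > 170.2 N, static friction cannot hold it; the steel block slides down the incline and kinetic friction applies: f = μ_k N = 0.2 × 587 = 117 N.

f ≈ 117 N (up the incline)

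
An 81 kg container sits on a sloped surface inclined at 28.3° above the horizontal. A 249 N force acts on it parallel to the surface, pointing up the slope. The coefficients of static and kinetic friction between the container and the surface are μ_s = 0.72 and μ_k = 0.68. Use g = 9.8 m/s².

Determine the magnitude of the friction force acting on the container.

Normal force: N = m g cos θ = 81 × 9.8 × cos 28.3° = 698.9 N.
Parallel to the incline, ΣF = 0 gives f = m g sin θ − P = 376.3 − 249 = 127.3 N (up-slope positive).
Static friction can supply at most μ_s N = 503.2 N.
Since |127.3| ≤ 503.2 N, no slip — friction simply equals what equilibrium demands.

f ≈ 127 N (up the incline)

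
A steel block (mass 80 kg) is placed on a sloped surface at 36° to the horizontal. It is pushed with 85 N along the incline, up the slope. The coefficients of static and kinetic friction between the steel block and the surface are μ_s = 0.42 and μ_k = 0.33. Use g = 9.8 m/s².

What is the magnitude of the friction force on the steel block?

The normal reaction is N = m g cos θ = 634.3 N.
Parallel to the incline, ΣF = 0 gives f = m g sin θ − P = 460.8 − 85 = 375.8 N (up-slope positive).
The static-friction ceiling is μ_s N = 0.42 × 634.3 = 266.4 N.
|375.8| exceeds 266.4 N, so the steel block slips down-slope; friction is kinetic, f = μ_k N = 0.33×634.3 = 209 N.

f ≈ 209 N (up the incline)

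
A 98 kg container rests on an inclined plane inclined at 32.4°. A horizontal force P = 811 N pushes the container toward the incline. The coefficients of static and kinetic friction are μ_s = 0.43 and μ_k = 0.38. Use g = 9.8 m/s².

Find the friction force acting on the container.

f ≈ 170 N (down the incline)

Resolve perpendicular to the incline: N = m g cos θ + P sin θ = 98×9.8×cos 32.4° + 811×sin 32.4° = 1245 N.
Parallel to the incline: P cos θ − m g sin θ = 684.7 − 514.6 = 170.1 N; the friction needed to balance this is 170.1 N acting down the slope.
Maximum static friction: μ_s N = 0.43 × 1245 = 535.5 N.
Since 170.1 N is within the 535.5 N limit, the container stays put and friction is exactly 170 N.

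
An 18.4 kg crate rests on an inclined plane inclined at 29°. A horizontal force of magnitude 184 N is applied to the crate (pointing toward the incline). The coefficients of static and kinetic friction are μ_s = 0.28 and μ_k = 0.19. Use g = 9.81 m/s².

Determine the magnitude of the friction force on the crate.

Normal direction: N = m g cos θ + P sin θ = 247.1 N.
Along the incline, the net driving force (taking up-slope positive) is P cos θ − m g sin θ = 160.9 − 87.51 = 73.42 N, so equilibrium requires friction f = -73.42 N (down-slope).
The limit of static friction is μ_s N = 69.18 N.
The required 73.42 N exceeds the static limit, so the crate slides up-slope and f = μ_k N = 0.19×247.1 = 46.9 N.

f ≈ 46.9 N (down the incline)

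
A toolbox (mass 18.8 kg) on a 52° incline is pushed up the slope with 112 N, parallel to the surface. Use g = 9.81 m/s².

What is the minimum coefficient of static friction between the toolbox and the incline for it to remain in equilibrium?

N = m g cos θ = 113.5 N.
Friction must make up the shortfall along the incline: f = m g sin θ − P = 145.3 − 112 = 33.33 N.
At the threshold f = μ_s N, so μ_s,min = 33.33/113.5 = 0.294.

μ_s,min ≈ 0.294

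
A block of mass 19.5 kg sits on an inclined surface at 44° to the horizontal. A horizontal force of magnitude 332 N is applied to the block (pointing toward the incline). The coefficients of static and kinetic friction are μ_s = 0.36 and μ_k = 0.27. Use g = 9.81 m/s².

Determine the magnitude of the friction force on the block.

f ≈ 106 N (down the incline)

The horizontal push has a component P sin θ into the surface, so N = m g cos θ + P sin θ = 137.6 + 230.6 = 368.2 N.
Parallel to the incline: P cos θ − m g sin θ = 238.8 − 132.9 = 105.9 N; the friction needed to balance this is 105.9 N acting down the slope.
The limit of static friction is μ_s N = 132.6 N.
Since 105.9 N is within the 132.6 N limit, the block stays put and friction is exactly 106 N.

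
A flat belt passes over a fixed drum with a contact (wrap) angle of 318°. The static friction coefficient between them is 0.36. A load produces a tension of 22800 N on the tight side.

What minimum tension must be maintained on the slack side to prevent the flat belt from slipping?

Capstan equation at impending slip: T_tight/T_slack = e^{μβ}.
β = 318° = 5.55 rad; e^{μβ} = e^{0.36×5.55} = 7.375.
T_slack = T_tight / e^{μβ} = 22800 / 7.375 = 3090 N.

T_min ≈ 3090 N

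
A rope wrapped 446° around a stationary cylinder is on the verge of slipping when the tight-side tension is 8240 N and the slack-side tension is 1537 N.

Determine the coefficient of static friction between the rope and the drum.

μ ≈ 0.216

T₂/T₁ = e^{μβ} → μ = ln(T₂/T₁)/β.
β = 446° = 7.784 rad.
μ = ln(8240/1537)/7.784 = ln(5.361)/7.784 = 0.216.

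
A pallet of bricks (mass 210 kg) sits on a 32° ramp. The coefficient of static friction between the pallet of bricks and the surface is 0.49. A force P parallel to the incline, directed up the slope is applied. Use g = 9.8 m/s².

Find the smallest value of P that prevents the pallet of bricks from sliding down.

P_min ≈ 235 N

The pallet of bricks tends to slide down (tan θ > μ_s), so at the point of impending slip friction acts up-slope at its limit: f = μ_s N.
P is parallel to the surface, so N = m g cos θ = 1750 N.
Along the incline: P + μ_s N = m g sin θ, so P = 1090 − 0.49×1750 = 235 N.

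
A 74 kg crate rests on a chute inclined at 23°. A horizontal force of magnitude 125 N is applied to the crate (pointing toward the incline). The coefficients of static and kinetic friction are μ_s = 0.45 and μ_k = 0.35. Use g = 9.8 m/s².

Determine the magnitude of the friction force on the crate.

Normal direction: N = m g cos θ + P sin θ = 716.4 N.
Along the incline, the net driving force (taking up-slope positive) is P cos θ − m g sin θ = 115.1 − 283.4 = -168.3 N, so equilibrium requires friction f = 168.3 N (up-slope).
The limit of static friction is μ_s N = 322.4 N.
|f_req| = 168.3 ≤ 322.4 N → the crate is in equilibrium; friction equals the required value.

f ≈ 168 N (up the incline)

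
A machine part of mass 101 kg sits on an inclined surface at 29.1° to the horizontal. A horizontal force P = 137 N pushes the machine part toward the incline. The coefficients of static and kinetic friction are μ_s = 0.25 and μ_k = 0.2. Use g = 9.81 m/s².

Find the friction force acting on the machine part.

The horizontal push has a component P sin θ into the surface, so N = m g cos θ + P sin θ = 865.7 + 66.63 = 932.4 N.
Parallel to the incline: P cos θ − m g sin θ = 119.7 − 481.9 = -362.2 N; the friction needed to balance this is 362.2 N acting up the slope.
Maximum static friction: μ_s N = 0.25 × 932.4 = 233.1 N.
The required 362.2 N exceeds the static limit, so the machine part slides down-slope and f = μ_k N = 0.2×932.4 = 186 N.

f ≈ 186 N (up the incline)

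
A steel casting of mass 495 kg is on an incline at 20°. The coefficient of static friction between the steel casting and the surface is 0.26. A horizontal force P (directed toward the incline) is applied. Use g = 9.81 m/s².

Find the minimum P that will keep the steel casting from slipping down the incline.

P_min ≈ 461 N

The steel casting tends to slide down (tan θ > μ_s), so at the point of impending slip friction acts up-slope at its limit: f = μ_s N.
Perpendicular to the incline: N = m g cos θ + P sin θ.
Along the incline: P cos θ + μ_s N = m g sin θ, i.e. P cos θ + μ_s (m g cos θ + P sin θ) = m g sin θ.
Solving, P (cos θ + μ_s sin θ) = m g (sin θ − μ_s cos θ), so P = 4860×0.0977/1.029 = 461 N.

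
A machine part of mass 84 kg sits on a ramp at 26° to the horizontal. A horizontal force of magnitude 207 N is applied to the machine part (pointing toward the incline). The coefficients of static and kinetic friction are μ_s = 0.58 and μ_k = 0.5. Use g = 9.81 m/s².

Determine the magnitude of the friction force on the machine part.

f ≈ 175 N (up the incline)

The horizontal push has a component P sin θ into the surface, so N = m g cos θ + P sin θ = 740.6 + 90.74 = 831.4 N.
Parallel to the incline: P cos θ − m g sin θ = 186.1 − 361.2 = -175.2 N; the friction needed to balance this is 175.2 N acting up the slope.
Maximum static friction: μ_s N = 0.58 × 831.4 = 482.2 N.
Since 175.2 N is within the 482.2 N limit, the machine part stays put and friction is exactly 175 N.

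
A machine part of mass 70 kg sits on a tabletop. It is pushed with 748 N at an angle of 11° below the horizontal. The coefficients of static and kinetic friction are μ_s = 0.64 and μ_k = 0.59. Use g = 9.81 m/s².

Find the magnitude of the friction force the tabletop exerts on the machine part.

f ≈ 489 N

Vertical equilibrium gives N = m g + P sin α = 829.4 N.
For equilibrium, f = P cos α = 748×cos 11° = 734.3 N.
μ_s N = 0.64 × 829.4 = 530.8 N.
734.3 > 530.8 N → the machine part slides; f = μ_k N = 0.59×829.4 = 489 N.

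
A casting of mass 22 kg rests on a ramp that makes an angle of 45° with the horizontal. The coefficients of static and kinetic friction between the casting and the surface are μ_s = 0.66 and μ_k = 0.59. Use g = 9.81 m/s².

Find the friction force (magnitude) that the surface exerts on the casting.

f ≈ 90 N (up the incline)

The normal reaction is N = m g cos θ = 152.6 N.
Along the slope the weight component is m g sin θ = 152.6 N; friction must supply exactly this, acting up-slope.
The static-friction ceiling is μ_s N = 0.66 × 152.6 = 100.7 N.
|152.6| exceeds 100.7 N, so the casting slips down-slope; friction is kinetic, f = μ_k N = 0.59×152.6 = 90 N.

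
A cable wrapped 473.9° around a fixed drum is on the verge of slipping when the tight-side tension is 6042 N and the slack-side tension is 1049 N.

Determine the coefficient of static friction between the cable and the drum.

μ ≈ 0.212

T₂/T₁ = e^{μβ} → μ = ln(T₂/T₁)/β.
β = 473.9° = 8.271 rad.
μ = ln(6042/1049)/8.271 = ln(5.76)/8.271 = 0.212.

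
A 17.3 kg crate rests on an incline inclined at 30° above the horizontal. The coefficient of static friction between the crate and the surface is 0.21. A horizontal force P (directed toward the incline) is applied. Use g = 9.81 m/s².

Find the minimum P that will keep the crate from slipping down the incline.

The crate tends to slide down (tan θ > μ_s), so at the point of impending slip friction acts up-slope at its limit: f = μ_s N.
Perpendicular to the incline: N = m g cos θ + P sin θ.
Along the incline: P cos θ + μ_s N = m g sin θ, i.e. P cos θ + μ_s (m g cos θ + P sin θ) = m g sin θ.
Solving, P (cos θ + μ_s sin θ) = m g (sin θ − μ_s cos θ), so P = 170×0.3181/0.971 = 55.6 N.

P_min ≈ 55.6 N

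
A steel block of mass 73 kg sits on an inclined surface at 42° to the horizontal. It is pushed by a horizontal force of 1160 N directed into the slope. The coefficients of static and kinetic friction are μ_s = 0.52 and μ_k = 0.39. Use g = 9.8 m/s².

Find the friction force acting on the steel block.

f ≈ 383 N (down the incline)

Normal direction: N = m g cos θ + P sin θ = 1308 N.
Parallel to the incline: P cos θ − m g sin θ = 862 − 478.7 = 383.4 N; the friction needed to balance this is 383.4 N acting down the slope.
Maximum static friction: μ_s N = 0.52 × 1308 = 680.1 N.
Since 383.4 N is within the 680.1 N limit, the steel block stays put and friction is exactly 383 N.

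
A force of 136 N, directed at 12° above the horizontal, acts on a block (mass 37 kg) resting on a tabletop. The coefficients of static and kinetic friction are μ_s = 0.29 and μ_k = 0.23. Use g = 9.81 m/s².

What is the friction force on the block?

Vertical equilibrium gives N = m g − P sin α = 334.7 N.
The horizontal driving force is P cos α = 133 N, so equilibrium needs friction f = 133 N.
The static-friction limit is μ_s N = 97.06 N.
The required friction exceeds μ_s N, so the block moves and f = μ_k N = 77 N.

f ≈ 77 N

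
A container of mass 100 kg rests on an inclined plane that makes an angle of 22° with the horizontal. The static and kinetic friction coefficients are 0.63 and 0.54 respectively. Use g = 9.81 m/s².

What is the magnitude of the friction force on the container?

f ≈ 367 N (up the incline)

The normal reaction is N = m g cos θ = 909.6 N.
For equilibrium along the incline, friction must balance the weight component: f = m g sin θ = 367.5 N up the slope.
The static-friction ceiling is μ_s N = 0.63 × 909.6 = 573 N.
Since |367.5| ≤ 573 N, no slip — friction simply equals what equilibrium demands.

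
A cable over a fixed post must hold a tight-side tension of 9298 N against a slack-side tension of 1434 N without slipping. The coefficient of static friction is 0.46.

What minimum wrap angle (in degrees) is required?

β_min ≈ 233°

T₂/T₁ = e^{μβ} → β = ln(T₂/T₁)/μ.
β = ln(9298/1434)/0.46 = 1.869/0.46 = 4.064 rad.
In degrees: β = 4.064 × 180/π = 233°.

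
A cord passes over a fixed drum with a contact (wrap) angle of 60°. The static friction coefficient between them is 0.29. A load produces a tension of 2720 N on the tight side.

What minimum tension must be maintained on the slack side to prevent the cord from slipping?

Capstan equation at impending slip: T_tight/T_slack = e^{μβ}.
β = 60° = 1.047 rad; e^{μβ} = e^{0.29×1.047} = 1.355.
T_slack = T_tight / e^{μβ} = 2720 / 1.355 = 2010 N.

T_min ≈ 2010 N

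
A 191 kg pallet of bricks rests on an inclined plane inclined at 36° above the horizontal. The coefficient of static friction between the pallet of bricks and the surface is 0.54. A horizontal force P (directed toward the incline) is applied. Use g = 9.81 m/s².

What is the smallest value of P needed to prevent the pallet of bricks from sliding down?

The pallet of bricks tends to slide down (tan θ > μ_s), so at the point of impending slip friction acts up-slope at its limit: f = μ_s N.
Perpendicular to the incline: N = m g cos θ + P sin θ.
Along the incline: P cos θ + μ_s N = m g sin θ, i.e. P cos θ + μ_s (m g cos θ + P sin θ) = m g sin θ.
Solving, P (cos θ + μ_s sin θ) = m g (sin θ − μ_s cos θ), so P = 1870×0.1509/1.126 = 251 N.

P_min ≈ 251 N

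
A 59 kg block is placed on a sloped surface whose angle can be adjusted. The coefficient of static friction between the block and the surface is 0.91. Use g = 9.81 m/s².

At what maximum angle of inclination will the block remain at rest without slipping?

θ_max ≈ 42.3°

At the slip threshold, m g sin θ = μ_s · m g cos θ, so tan θ = μ_s.
θ_max = arctan(0.91) = 42.3°.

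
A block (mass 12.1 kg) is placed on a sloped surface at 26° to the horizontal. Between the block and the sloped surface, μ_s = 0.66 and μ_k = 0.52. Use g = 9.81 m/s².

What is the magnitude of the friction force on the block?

f ≈ 52 N (up the incline)

Perpendicular to the surface, N = m g cos θ = 12.1·9.81·cos 26° = 106.7 N.
Along the slope the weight component is m g sin θ = 52.04 N; friction must supply exactly this, acting up-slope.
Static friction can supply at most μ_s N = 70.41 N.
Since |52.04| ≤ 70.41 N, no slip — friction simply equals what equilibrium demands.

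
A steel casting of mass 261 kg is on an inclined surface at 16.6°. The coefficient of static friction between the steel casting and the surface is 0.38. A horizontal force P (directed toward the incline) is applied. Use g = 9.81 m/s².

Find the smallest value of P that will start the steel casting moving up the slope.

At impending motion up the slope, friction acts down-slope at its limit: f = μ_s N.
Perpendicular to the incline: N = m g cos θ + P sin θ.
Along the incline: P cos θ = m g sin θ + μ_s N = m g sin θ + μ_s (m g cos θ + P sin θ).
Solving, P (cos θ − μ_s sin θ) = m g (sin θ + μ_s cos θ), so P = 261×9.81×(sin 16.6° + 0.38 cos 16.6°)/(cos 16.6° − 0.38 sin 16.6°) = 2560×0.6499/0.8498 = 1960 N.

P ≈ 1960 N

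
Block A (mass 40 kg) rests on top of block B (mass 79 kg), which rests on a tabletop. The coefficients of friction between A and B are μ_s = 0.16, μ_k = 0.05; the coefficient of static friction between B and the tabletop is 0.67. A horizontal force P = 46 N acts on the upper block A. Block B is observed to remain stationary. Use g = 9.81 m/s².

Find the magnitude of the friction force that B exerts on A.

f ≈ 46 N

Between the blocks, N₁ = m_A g = 392.4 N.
So the A–B interface can sustain at most μ_s N₁ = 62.78 N of static friction.
P = 46 N is within that limit, so A and B move together (both at rest); the A–B friction is simply f₁ = P = 46 N.
B experiences an equal 46 N forward from A (third law). B is in equilibrium, so the floor supplies f₂ = 46 N of static friction (limit μ_s(m_A+m_B)g = 782.2 N, not exceeded).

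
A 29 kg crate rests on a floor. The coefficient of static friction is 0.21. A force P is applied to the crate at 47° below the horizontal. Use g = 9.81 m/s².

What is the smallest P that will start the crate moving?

P ≈ 113 N

N = m g + P sin α (the push presses the crate into the floor).
At impending slip, P cos α = μ_s N = μ_s (m g + P sin α).
Solving: P (cos α − μ_s sin α) = μ_s m g → P = 0.21×284/(cos 47° − 0.21 sin 47°) = 59.7/0.5284 = 113 N.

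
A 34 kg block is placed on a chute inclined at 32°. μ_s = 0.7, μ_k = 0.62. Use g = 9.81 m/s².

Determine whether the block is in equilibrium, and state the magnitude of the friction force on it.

f ≈ 177 N

N = m g cos θ = 283 N.
Down-slope weight component: m g sin θ = 177 N.
μ_s N = 198 N.
177 ≤ 198 N, so it stays put; friction = 177 N.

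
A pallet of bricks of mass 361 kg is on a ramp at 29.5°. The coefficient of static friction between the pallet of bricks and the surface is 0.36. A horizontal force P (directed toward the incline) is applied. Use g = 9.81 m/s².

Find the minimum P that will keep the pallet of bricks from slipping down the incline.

The pallet of bricks tends to slide down (tan θ > μ_s), so at the point of impending slip friction acts up-slope at its limit: f = μ_s N.
Perpendicular to the incline: N = m g cos θ + P sin θ.
Along the incline: P cos θ + μ_s N = m g sin θ, i.e. P cos θ + μ_s (m g cos θ + P sin θ) = m g sin θ.
Solving, P (cos θ + μ_s sin θ) = m g (sin θ − μ_s cos θ), so P = 3540×0.1791/1.048 = 605 N.

P_min ≈ 605 N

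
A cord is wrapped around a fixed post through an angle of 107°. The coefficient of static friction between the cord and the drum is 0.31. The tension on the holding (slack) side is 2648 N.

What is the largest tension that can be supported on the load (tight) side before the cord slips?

T_max ≈ 4720 N

At impending slip the capstan equation gives T₂/T₁ = e^{μβ} with β in radians.
β = 107° × π/180 = 1.868 rad.
e^{μβ} = e^{0.31×1.868} = 1.784.
T₂ = T₁ · e^{μβ} = 2648 × 1.784 = 4720 N.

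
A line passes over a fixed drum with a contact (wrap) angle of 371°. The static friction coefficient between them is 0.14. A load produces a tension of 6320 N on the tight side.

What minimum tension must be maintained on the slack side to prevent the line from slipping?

Capstan equation at impending slip: T_tight/T_slack = e^{μβ}.
β = 371° = 6.475 rad; e^{μβ} = e^{0.14×6.475} = 2.476.
T_slack = T_tight / e^{μβ} = 6320 / 2.476 = 2550 N.

T_min ≈ 2550 N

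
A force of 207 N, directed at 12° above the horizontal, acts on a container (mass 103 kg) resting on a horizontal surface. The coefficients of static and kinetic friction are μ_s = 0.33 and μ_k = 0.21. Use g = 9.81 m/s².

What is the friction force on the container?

f ≈ 202 N

Vertical equilibrium gives N = m g − P sin α = 967.4 N.
The horizontal driving force is P cos α = 202.5 N, so equilibrium needs friction f = 202.5 N.
μ_s N = 0.33 × 967.4 = 319.2 N.
202.5 ≤ 319.2 N → static; friction equals the required 202 N.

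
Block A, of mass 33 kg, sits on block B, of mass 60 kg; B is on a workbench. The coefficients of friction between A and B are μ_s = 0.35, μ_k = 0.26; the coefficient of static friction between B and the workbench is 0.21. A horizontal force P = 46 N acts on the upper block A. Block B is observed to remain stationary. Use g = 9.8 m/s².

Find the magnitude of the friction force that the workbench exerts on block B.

f ≈ 46 N

Normal force at the A–B interface: N₁ = m_A g = 323.4 N.
Maximum static friction on A from B: μ_s N₁ = 0.35×323.4 = 113.2 N.
P = 46 N is within that limit, so A and B move together (both at rest); the A–B friction is simply f₁ = P = 46 N.
B experiences an equal 46 N forward from A (third law). B is in equilibrium, so the floor supplies f₂ = 46 N of static friction (limit μ_s(m_A+m_B)g = 191.4 N, not exceeded).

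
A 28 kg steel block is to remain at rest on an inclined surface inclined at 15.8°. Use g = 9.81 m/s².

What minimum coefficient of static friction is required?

At the slip threshold m g sin θ = μ_s m g cos θ, so μ_s,min = tan θ.
μ_s,min = tan 15.8° = 0.283.

μ_s,min ≈ 0.283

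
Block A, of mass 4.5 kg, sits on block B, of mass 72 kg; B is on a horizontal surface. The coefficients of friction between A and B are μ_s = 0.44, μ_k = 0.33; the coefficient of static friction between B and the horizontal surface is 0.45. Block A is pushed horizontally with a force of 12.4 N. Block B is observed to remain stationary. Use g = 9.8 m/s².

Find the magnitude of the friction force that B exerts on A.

f ≈ 12.4 N

Between the blocks, N₁ = m_A g = 44.1 N.
So the A–B interface can sustain at most μ_s N₁ = 19.4 N of static friction.
Since P = 12.4 N ≤ 19.4 N, A does not slip on B; friction on A equals P = 12.4 N.
B experiences an equal 12.4 N forward from A (third law). B is in equilibrium, so the floor supplies f₂ = 12.4 N of static friction (limit μ_s(m_A+m_B)g = 337.4 N, not exceeded).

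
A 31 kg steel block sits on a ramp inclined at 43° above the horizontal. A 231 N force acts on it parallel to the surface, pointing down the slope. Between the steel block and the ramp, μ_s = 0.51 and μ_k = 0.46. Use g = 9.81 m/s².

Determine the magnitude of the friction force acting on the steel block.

Perpendicular to the surface, N = m g cos θ = 31·9.81·cos 43° = 222.4 N.
Parallel to the incline, ΣF = 0 gives f = m g sin θ + P = 207.4 + 231 = 438.4 N (up-slope positive).
The static-friction ceiling is μ_s N = 0.51 × 222.4 = 113.4 N.
Since |438.4| > 113.4 N, static friction cannot hold it; the steel block slides down the incline and kinetic friction applies: f = μ_k N = 0.46 × 222.4 = 102 N.

f ≈ 102 N (up the incline)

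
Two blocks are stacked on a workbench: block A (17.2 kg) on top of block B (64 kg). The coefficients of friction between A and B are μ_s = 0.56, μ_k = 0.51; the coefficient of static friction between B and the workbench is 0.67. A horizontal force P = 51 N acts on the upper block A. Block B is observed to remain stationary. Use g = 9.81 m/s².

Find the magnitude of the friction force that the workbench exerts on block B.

The normal force B exerts on A is simply A's weight, N₁ = 168.7 N.
So the A–B interface can sustain at most μ_s N₁ = 94.49 N of static friction.
Since P = 51 N ≤ 94.49 N, A does not slip on B; friction on A equals P = 51 N.
B experiences an equal 51 N forward from A (third law). B is in equilibrium, so the floor supplies f₂ = 51 N of static friction (limit μ_s(m_A+m_B)g = 533.7 N, not exceeded).

f ≈ 51 N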